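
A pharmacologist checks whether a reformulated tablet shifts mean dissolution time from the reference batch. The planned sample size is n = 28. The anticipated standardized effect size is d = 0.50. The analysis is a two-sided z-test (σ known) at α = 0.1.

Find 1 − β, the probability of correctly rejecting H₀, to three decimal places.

Power ≈ 0.842

Noncentrality parameter: δ = d·√n = 0.50 × √28 = 2.6458
Two-sided α = 0.1 → critical value z_{0.05} = 1.645.
Power = Φ(δ − 1.645) + Φ(−δ − 1.645) = Φ(1.001) + Φ(-4.291) = 0.8416 + 0.0000 = 0.8416.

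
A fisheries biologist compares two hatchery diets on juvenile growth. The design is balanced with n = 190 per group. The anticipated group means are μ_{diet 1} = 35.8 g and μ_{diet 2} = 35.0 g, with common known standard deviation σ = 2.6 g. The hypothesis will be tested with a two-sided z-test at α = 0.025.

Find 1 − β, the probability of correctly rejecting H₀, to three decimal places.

Standardized effect: d = |μ_{diet 1} − μ_{diet 2}| / σ = |35.8 − 35.0| / 2.6 = 0.3077
Noncentrality parameter: δ = d·√(n/2) = 0.3077 × √(190/2) = 2.9990
Two-sided α = 0.025 → critical value z_{0.0125} = 2.241.
Power = Φ(δ − 2.241) + Φ(−δ − 2.241) = Φ(0.758) + Φ(-5.240) = 0.7757 + 0.0000 = 0.7757.

Power ≈ 0.776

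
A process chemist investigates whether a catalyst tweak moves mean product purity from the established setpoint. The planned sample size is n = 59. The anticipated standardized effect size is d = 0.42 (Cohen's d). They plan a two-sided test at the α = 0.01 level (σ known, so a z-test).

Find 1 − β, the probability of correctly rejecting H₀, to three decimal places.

Noncentrality parameter: δ = d·√n = 0.42 × √59 = 3.2261
Two-sided α = 0.01 → critical value z_{0.005} = 2.576.
Power = Φ(δ − 2.576) + Φ(−δ − 2.576) = Φ(0.650) + Φ(-5.802) = 0.7422 + 0.0000 = 0.7422.

Power ≈ 0.742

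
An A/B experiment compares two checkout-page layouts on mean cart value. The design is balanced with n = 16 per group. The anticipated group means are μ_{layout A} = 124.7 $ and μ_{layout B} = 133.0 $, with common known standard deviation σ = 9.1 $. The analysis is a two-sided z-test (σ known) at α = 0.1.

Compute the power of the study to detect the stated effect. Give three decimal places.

Power ≈ 0.825

Standardized effect: d = |μ_{layout A} − μ_{layout B}| / σ = |124.7 − 133.0| / 9.1 = 0.9121
Noncentrality parameter: δ = d·√(n/2) = 0.9121 × √(16/2) = 2.5798
Two-sided α = 0.1 → critical value z_{0.05} = 1.645.
Power = Φ(δ − 1.645) + Φ(−δ − 1.645) = Φ(0.935) + Φ(-4.225) = 0.8251 + 0.0000 = 0.8251.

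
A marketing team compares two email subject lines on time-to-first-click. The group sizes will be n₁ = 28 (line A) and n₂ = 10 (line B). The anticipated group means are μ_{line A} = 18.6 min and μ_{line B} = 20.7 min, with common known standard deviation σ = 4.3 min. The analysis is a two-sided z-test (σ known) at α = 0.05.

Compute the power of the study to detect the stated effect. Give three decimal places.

Power ≈ 0.263

Standardized effect: d = |μ_{line A} − μ_{line B}| / σ = |18.6 − 20.7| / 4.3 = 0.4884
Noncentrality parameter: δ = d / √(1/n₁ + 1/n₂) = 0.4884 / √(1/28 + 1/10) = 1.3257
Critical value for a two-sided test at α = 0.05: z_{α/2} = 1.960.
Power = Φ(δ − 1.960) + Φ(−δ − 1.960) = Φ(-0.634) + Φ(-3.286) = 0.2629 + 0.0005 = 0.2635.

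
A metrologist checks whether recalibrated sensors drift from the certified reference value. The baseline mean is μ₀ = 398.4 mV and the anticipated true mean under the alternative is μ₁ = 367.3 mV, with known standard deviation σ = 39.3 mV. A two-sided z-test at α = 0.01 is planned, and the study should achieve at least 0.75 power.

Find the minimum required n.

Standardized effect: d = |μ₁ − μ₀| / σ = |367.3 − 398.4| / 39.3 = 0.7913
Set Φ(δ − 2.576) = 0.75; then δ − 2.576 = Φ⁻¹(0.75) = 0.674, giving δ = 3.250.
(The Φ(−δ − z_{α/2}) term is vanishingly small for δ > 0 and is dropped in the standard sample-size formula.)
δ = d·√n ⇒ n = (δ/d)² = (3.250 / 0.7913)² = 16.87.
Round up to the next whole unit.

n = 17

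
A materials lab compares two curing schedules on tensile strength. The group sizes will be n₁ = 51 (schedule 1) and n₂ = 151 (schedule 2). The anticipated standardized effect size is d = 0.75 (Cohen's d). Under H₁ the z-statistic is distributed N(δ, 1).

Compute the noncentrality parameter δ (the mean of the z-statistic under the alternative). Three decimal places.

δ = d / √(1/n₁ + 1/n₂) = 0.75 / √(1/51 + 1/151) = 4.6308

δ ≈ 4.631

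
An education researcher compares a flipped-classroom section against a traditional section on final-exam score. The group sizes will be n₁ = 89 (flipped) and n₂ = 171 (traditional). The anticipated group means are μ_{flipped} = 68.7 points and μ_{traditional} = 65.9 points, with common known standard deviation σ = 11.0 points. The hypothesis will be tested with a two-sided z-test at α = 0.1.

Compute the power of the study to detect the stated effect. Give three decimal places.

Power ≈ 0.619

Standardized effect: d = |μ_{flipped} − μ_{traditional}| / σ = |68.7 − 65.9| / 11.0 = 0.2545
Noncentrality parameter: δ = d / √(1/n₁ + 1/n₂) = 0.2545 / √(1/89 + 1/171) = 1.9475
Critical value for a two-sided test at α = 0.1: z_{α/2} = 1.645.
Power = Φ(δ − 1.645) + Φ(−δ − 1.645) = Φ(0.303) + Φ(-3.592) = 0.6189 + 0.0002 = 0.6191.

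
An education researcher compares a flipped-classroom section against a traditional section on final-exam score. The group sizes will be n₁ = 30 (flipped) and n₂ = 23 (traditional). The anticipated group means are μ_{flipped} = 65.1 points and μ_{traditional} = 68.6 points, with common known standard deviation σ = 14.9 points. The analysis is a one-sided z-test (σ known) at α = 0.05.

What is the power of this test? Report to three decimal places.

Power ≈ 0.213

Standardized effect: d = |μ_{flipped} − μ_{traditional}| / σ = |65.1 − 68.6| / 14.9 = 0.2349
Noncentrality parameter: δ = d / √(1/n₁ + 1/n₂) = 0.2349 / √(1/30 + 1/23) = 0.8476
One-sided α = 0.05 → critical value z_{0.05} = 1.645.
Power = P(Z > 1.645 − δ) = Φ(-0.797) = 0.2126.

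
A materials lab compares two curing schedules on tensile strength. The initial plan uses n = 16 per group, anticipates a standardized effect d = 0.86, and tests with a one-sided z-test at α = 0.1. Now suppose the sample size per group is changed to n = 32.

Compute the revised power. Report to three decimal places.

Power ≈ 0.985

With n = 32 per group: δ = d·√(n/2) = 0.86 × √(32/2) = 3.4400. Critical value z_{0.1} = 1.282.
Revised power = Φ(δ − 1.282) = Φ(2.158) = 0.9846.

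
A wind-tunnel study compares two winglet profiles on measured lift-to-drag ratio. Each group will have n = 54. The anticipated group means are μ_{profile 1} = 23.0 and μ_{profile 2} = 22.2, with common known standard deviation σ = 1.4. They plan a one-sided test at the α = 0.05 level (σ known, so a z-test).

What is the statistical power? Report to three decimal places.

Power ≈ 0.907

Standardized effect: d = |μ_{profile 1} − μ_{profile 2}| / σ = |23.0 − 22.2| / 1.4 = 0.5714
Noncentrality parameter: δ = d·√(n/2) = 0.5714 × √(54/2) = 2.9692
One-sided α = 0.05 → critical value z_{0.05} = 1.645.
Power = Φ(δ − 1.645) = Φ(1.324) = 0.9073.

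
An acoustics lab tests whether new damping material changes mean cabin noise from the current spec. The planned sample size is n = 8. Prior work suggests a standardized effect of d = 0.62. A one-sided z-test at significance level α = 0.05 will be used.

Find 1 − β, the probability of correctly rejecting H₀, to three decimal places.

Power ≈ 0.543

Noncentrality parameter: δ = d·√n = 0.62 × √8 = 1.7536
Critical value for a one-sided test at α = 0.05: z_α = 1.645.
Power = P(Z > 1.645 − δ) = Φ(0.109) = 0.5433.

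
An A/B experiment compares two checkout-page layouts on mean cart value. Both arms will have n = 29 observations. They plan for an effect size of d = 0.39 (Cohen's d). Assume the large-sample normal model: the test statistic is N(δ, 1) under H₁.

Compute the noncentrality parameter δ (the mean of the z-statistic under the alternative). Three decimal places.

δ ≈ 1.485

δ = d·√(n/2) = 0.39 × √(29/2) = 1.4851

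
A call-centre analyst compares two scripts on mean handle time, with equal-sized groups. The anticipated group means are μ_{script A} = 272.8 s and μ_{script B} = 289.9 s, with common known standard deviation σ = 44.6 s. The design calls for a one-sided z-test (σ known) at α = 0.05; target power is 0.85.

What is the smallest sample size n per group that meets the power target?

n = 98 per group

Standardized effect: d = |μ_{script A} − μ_{script B}| / σ = |272.8 − 289.9| / 44.6 = 0.3834
Set Φ(δ − 1.645) = 0.85; then δ − 1.645 = Φ⁻¹(0.85) = 1.036, giving δ = 2.681.
δ = d·√(n/2) ⇒ n = 2(δ/d)² = 2 × (2.681 / 0.3834)² = 97.81.
Rounding up, n = 98 per group.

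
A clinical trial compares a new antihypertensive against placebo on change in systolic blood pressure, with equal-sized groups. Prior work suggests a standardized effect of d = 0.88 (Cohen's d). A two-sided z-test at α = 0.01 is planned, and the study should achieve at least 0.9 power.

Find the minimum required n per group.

n = 39 per group

Set Φ(δ − 2.576) = 0.9; then δ − 2.576 = Φ⁻¹(0.9) = 1.282, giving δ = 3.857.
(For δ > 0 the lower-tail rejection region contributes negligibly to power, so the one-term inversion is standard.)
δ = d·√(n/2) ⇒ n = 2(δ/d)² = 2 × (3.857 / 0.88)² = 38.43.
Rounding up, n = 39 per group.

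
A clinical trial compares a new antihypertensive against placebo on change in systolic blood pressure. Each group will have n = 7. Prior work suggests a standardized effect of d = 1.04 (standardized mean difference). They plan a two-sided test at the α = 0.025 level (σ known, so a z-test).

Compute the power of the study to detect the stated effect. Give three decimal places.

Noncentrality parameter: δ = d·√(n/2) = 1.04 × √(7/2) = 1.9457
Two-sided α = 0.025 → critical value z_{0.0125} = 2.241.
Power = Φ(δ − 2.241) + Φ(−δ − 2.241) = Φ(-0.296) + Φ(-4.187) = 0.3837 + 0.0000 = 0.3837.

Power ≈ 0.384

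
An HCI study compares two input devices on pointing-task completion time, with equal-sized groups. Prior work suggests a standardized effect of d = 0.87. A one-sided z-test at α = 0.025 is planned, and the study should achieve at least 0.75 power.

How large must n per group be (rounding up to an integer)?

Set Φ(δ − 1.960) = 0.75; then δ − 1.960 = Φ⁻¹(0.75) = 0.674, giving δ = 2.634.
δ = d·√(n/2) ⇒ n = 2(δ/d)² = 2 × (2.634 / 0.87)² = 18.34.
Rounding up, n = 19 per group.

n = 19 per group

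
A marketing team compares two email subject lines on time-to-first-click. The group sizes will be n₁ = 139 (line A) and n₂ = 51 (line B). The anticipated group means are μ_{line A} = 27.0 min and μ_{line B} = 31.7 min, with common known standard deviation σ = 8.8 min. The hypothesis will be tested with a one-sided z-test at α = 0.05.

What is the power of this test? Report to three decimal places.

Standardized effect: d = |μ_{line A} − μ_{line B}| / σ = |27.0 − 31.7| / 8.8 = 0.5341
Noncentrality parameter: δ = d / √(1/n₁ + 1/n₂) = 0.5341 / √(1/139 + 1/51) = 3.2624
Critical value for a one-sided test at α = 0.05: z_α = 1.645.
Power = P(Z > 1.645 − δ) = Φ(1.617) = 0.9471.

Power ≈ 0.947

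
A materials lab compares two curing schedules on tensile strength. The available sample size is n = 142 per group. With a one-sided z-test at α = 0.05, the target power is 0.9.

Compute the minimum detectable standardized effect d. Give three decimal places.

Required noncentrality: δ = z_{0.05} + z_{0.10} = 1.645 + 1.282 = 2.926.
δ = d·√(n/2) ⇒ d = δ/√(n/2) = 2.926/√(142/2) = 0.3473.

d ≈ 0.347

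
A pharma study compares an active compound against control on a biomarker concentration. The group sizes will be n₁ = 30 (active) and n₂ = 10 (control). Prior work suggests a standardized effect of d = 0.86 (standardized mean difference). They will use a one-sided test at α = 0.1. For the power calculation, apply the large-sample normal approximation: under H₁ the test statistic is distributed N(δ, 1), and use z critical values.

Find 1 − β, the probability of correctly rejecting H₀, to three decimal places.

Noncentrality parameter: δ = d / √(1/n₁ + 1/n₂) = 0.86 / √(1/30 + 1/10) = 2.3552
One-sided α = 0.1 → critical value z_{0.1} = 1.282.
Power = Φ(δ − 1.282) = Φ(1.074) = 0.8585.

Power ≈ 0.859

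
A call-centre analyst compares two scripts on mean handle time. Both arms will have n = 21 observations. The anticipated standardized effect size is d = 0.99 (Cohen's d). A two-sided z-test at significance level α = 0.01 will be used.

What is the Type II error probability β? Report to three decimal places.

Noncentrality parameter: δ = d·√(n/2) = 0.99 × √(21/2) = 3.2080
Critical value for a two-sided test at α = 0.01: z_{α/2} = 2.576.
Power = Φ(δ − 2.576) + Φ(−δ − 2.576) = Φ(0.632) + Φ(-5.784) = 0.7364 + 0.0000 = 0.7364.
Type II error: β = 1 − power = 1 − 0.7364 = 0.2636.

β ≈ 0.264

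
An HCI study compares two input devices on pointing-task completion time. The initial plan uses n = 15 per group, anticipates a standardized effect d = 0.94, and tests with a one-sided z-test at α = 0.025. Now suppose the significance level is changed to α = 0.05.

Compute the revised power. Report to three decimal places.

Power ≈ 0.824

δ = d·√(n/2) = 0.94 × √(15/2) = 2.5743 (unchanged). New critical value: z_{0.05} = 1.645.
Revised power = P(Z > 1.645 − δ) = Φ(0.929) = 0.8237.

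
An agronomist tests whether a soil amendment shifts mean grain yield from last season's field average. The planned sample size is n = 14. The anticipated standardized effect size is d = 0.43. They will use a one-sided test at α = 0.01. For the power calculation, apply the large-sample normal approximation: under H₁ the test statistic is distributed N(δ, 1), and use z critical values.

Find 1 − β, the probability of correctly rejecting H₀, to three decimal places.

Noncentrality parameter: δ = d·√n = 0.43 × √14 = 1.6089
One-sided α = 0.01 → critical value z_{0.01} = 2.326.
Power = P(Z > 2.326 − δ) = Φ(-0.717) = 0.2366.

Power ≈ 0.237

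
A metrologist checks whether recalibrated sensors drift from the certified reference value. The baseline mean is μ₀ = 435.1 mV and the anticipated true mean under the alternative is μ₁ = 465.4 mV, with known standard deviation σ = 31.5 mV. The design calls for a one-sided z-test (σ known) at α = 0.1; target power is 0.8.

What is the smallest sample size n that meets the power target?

n = 5

Standardized effect: d = |μ₁ − μ₀| / σ = |465.4 − 435.1| / 31.5 = 0.9619
Set Φ(δ − 1.282) = 0.8; then δ − 1.282 = Φ⁻¹(0.8) = 0.842, giving δ = 2.123.
δ = d·√n ⇒ n = (δ/d)² = (2.123 / 0.9619)² = 4.87.
Rounding up, n = 5.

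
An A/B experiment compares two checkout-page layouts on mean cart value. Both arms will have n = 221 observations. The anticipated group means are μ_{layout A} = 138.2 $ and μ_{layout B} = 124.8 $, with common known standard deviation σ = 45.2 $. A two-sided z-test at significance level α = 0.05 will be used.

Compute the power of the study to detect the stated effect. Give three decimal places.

Standardized effect: d = |μ_{layout A} − μ_{layout B}| / σ = |138.2 − 124.8| / 45.2 = 0.2965
Noncentrality parameter: δ = d·√(n/2) = 0.2965 × √(221/2) = 3.1164
Critical value for a two-sided test at α = 0.05: z_{α/2} = 1.960.
Power = Φ(δ − 1.960) + Φ(−δ − 1.960) = Φ(1.156) + Φ(-5.076) = 0.8762 + 0.0000 = 0.8762.

Power ≈ 0.876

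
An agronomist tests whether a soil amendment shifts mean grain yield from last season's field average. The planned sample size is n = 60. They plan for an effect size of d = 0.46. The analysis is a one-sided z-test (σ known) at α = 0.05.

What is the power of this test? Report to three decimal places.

Noncentrality parameter: δ = d·√n = 0.46 × √60 = 3.5631
Critical value for a one-sided test at α = 0.05: z_α = 1.645.
Power = Φ(δ − 1.645) = Φ(1.918) = 0.9725.

Power ≈ 0.972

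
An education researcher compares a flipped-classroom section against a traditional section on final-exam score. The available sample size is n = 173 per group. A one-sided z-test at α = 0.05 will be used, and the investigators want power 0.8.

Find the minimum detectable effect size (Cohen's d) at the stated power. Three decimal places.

d ≈ 0.267

Required noncentrality: δ = z_{0.05} + z_{0.20} = 1.645 + 0.842 = 2.486.
δ = d·√(n/2) ⇒ d = δ/√(n/2) = 2.486/√(173/2) = 0.2673.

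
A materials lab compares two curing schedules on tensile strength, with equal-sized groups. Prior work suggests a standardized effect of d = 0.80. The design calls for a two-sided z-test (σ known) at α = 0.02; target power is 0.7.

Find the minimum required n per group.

n = 26 per group

For power 0.7 need Φ(δ − z_{0.01}) = 0.7, so δ = z_{0.01} + z_{0.30} = 2.326 + 0.524 = 2.851.
(For δ > 0 the lower-tail rejection region contributes negligibly to power, so the one-term inversion is standard.)
δ = d·√(n/2) ⇒ n = 2(δ/d)² = 2 × (2.851 / 0.80)² = 25.40.
Rounding up, n = 26 per group.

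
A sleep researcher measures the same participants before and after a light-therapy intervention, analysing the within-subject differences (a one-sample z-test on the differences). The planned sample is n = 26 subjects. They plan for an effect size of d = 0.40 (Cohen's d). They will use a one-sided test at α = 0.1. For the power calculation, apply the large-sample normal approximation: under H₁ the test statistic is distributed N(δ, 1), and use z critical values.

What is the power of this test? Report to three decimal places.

Noncentrality parameter: δ = d·√n = 0.40 × √26 = 2.0396
Critical value for a one-sided test at α = 0.1: z_α = 1.282.
Power = P(Z > 1.282 − δ) = Φ(0.758) = 0.7758.

Power ≈ 0.776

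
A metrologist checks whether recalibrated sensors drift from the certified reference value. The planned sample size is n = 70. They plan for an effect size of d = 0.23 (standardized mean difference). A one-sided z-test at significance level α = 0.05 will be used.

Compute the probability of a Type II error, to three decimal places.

β ≈ 0.390

Noncentrality parameter: λ = d·√n = 0.23 × √70 = 1.9243
Critical value for a one-sided test at α = 0.05: z_α = 1.645.
Power = P(Z > 1.645 − λ) = Φ(0.279) = 0.6101.
Type II error: β = 1 − power = 1 − 0.6101 = 0.3899.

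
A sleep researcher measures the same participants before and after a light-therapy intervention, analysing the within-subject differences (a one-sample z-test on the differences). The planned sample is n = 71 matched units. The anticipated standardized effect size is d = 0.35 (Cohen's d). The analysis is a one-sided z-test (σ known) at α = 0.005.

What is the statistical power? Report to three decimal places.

Power ≈ 0.646

Noncentrality parameter: δ = d·√n = 0.35 × √71 = 2.9492
Critical value for a one-sided test at α = 0.005: z_α = 2.576.
Power = P(Z > 2.576 − δ) = Φ(0.373) = 0.6455.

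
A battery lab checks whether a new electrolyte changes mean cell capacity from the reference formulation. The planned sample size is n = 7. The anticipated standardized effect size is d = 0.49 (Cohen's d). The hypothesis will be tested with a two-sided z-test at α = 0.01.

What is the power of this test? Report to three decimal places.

Noncentrality parameter: δ = d·√n = 0.49 × √7 = 1.2964
Two-sided α = 0.01 → critical value z_{0.005} = 2.576.
Power = Φ(δ − 2.576) + Φ(−δ − 2.576) = Φ(-1.279) + Φ(-3.872) = 0.1004 + 0.0001 = 0.1004.

Power ≈ 0.100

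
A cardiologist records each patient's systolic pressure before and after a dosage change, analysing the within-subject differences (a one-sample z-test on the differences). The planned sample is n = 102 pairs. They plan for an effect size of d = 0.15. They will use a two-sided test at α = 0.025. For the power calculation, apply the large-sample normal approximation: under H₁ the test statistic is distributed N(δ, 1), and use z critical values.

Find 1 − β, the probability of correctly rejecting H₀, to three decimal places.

Noncentrality parameter: δ = d·√n = 0.15 × √102 = 1.5149
Critical value for a two-sided test at α = 0.025: z_{α/2} = 2.241.
Power = Φ(δ − 2.241) + Φ(−δ − 2.241) = Φ(-0.726) + Φ(-3.756) = 0.2338 + 0.0001 = 0.2339.

Power ≈ 0.234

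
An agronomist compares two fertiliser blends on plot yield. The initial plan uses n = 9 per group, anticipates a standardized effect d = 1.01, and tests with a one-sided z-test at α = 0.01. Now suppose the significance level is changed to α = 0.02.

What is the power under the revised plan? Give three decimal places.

δ = d·√(n/2) = 1.01 × √(9/2) = 2.1425 (unchanged). New critical value: z_{0.02} = 2.054.
Revised power = Φ(δ − 2.054) = Φ(0.089) = 0.5354.

Power ≈ 0.535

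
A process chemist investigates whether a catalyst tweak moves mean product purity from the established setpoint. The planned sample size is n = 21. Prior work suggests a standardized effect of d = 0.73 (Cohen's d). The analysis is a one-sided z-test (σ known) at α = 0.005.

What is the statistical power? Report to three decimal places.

Power ≈ 0.779

Noncentrality parameter: δ = d·√n = 0.73 × √21 = 3.3453
One-sided α = 0.005 → critical value z_{0.005} = 2.576.
Power = Φ(δ − 2.576) = Φ(0.769) = 0.7792.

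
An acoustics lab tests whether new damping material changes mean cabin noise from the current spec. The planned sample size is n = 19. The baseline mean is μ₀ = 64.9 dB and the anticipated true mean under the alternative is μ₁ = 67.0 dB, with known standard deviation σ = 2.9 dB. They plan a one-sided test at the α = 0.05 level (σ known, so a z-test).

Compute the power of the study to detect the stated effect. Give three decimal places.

Power ≈ 0.935

Standardized effect: d = |μ₁ − μ₀| / σ = |67.0 − 64.9| / 2.9 = 0.7241
Noncentrality parameter: δ = d·√n = 0.7241 × √19 = 3.1564
One-sided α = 0.05 → critical value z_{0.05} = 1.645.
Power = P(Z > 1.645 − δ) = Φ(1.512) = 0.9347.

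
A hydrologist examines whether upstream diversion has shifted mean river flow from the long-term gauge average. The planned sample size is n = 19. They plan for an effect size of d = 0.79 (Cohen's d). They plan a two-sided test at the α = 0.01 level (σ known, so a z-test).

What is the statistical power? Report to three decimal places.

Noncentrality parameter: δ = d·√n = 0.79 × √19 = 3.4435
Two-sided α = 0.01 → critical value z_{0.005} = 2.576.
Power = Φ(δ − 2.576) + Φ(−δ − 2.576) = Φ(0.868) + Φ(-6.019) = 0.8072 + 0.0000 = 0.8072.

Power ≈ 0.807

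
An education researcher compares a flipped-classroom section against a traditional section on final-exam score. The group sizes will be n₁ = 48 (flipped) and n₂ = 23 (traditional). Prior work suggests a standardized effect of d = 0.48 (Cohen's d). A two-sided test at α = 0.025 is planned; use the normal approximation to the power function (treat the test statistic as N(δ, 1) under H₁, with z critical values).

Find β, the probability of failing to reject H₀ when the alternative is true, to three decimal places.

Noncentrality parameter: δ = d / √(1/n₁ + 1/n₂) = 0.48 / √(1/48 + 1/23) = 1.8928
Two-sided α = 0.025 → critical value z_{0.0125} = 2.241.
Power = Φ(δ − 2.241) + Φ(−δ − 2.241) = Φ(-0.349) + Φ(-4.134) = 0.3637 + 0.0000 = 0.3637.
Type II error: β = 1 − power = 1 − 0.3637 = 0.6363.

β ≈ 0.636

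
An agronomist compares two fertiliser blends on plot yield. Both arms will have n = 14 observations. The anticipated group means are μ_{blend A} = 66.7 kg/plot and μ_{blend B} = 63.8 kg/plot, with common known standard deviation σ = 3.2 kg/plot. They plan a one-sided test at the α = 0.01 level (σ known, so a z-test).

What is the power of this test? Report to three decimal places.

Power ≈ 0.528

Standardized effect: d = |μ_{blend A} − μ_{blend B}| / σ = |66.7 − 63.8| / 3.2 = 0.9062
Noncentrality parameter: δ = d·√(n/2) = 0.9062 × √(14/2) = 2.3977
One-sided α = 0.01 → critical value z_{0.01} = 2.326.
Power = P(Z > 2.326 − δ) = Φ(0.071) = 0.5284.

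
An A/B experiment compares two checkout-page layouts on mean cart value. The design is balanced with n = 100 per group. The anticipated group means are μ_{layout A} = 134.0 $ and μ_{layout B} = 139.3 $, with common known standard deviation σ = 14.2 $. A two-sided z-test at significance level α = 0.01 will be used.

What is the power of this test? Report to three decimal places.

Power ≈ 0.525

Standardized effect: d = |μ_{layout A} − μ_{layout B}| / σ = |134.0 − 139.3| / 14.2 = 0.3732
Noncentrality parameter: δ = d·√(n/2) = 0.3732 × √(100/2) = 2.6392
Two-sided α = 0.01 → critical value z_{0.005} = 2.576.
Power = Φ(δ − 2.576) + Φ(−δ − 2.576) = Φ(0.063) + Φ(-5.215) = 0.5253 + 0.0000 = 0.5253.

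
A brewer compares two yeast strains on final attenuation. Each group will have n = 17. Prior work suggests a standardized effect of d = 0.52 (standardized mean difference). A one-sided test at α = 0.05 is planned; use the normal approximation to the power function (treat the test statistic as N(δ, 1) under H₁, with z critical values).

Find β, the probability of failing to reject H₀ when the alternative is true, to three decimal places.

Noncentrality parameter: δ = d·√(n/2) = 0.52 × √(17/2) = 1.5160
Critical value for a one-sided test at α = 0.05: z_α = 1.645.
Power = P(Z > 1.645 − δ) = Φ(-0.129) = 0.4488.
Type II error: β = 1 − power = 1 − 0.4488 = 0.5512.

β ≈ 0.551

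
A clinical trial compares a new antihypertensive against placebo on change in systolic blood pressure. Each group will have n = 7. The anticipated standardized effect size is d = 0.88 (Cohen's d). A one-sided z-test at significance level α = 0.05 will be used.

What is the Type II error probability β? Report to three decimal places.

Noncentrality parameter: δ = d·√(n/2) = 0.88 × √(7/2) = 1.6463
One-sided α = 0.05 → critical value z_{0.05} = 1.645.
Power = Φ(δ − 1.645) = Φ(0.001) = 0.5006.
Type II error: β = 1 − power = 1 − 0.5006 = 0.4994.

β ≈ 0.499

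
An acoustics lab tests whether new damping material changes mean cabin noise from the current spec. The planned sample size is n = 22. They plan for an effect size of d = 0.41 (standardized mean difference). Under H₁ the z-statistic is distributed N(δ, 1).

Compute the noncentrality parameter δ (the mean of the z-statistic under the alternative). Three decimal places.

δ ≈ 1.923

δ = d·√n = 0.41 × √22 = 1.9231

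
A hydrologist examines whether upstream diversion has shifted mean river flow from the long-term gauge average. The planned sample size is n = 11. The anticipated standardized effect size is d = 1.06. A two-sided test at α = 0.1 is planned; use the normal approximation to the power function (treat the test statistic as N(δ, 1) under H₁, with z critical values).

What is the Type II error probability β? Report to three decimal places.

β ≈ 0.031

Noncentrality parameter: δ = d·√n = 1.06 × √11 = 3.5156
Critical value for a two-sided test at α = 0.1: z_{α/2} = 1.645.
Power = Φ(δ − 1.645) + Φ(−δ − 1.645) = Φ(1.871) + Φ(-5.160) = 0.9693 + 0.0000 = 0.9693.
Type II error: β = 1 − power = 1 − 0.9693 = 0.0307.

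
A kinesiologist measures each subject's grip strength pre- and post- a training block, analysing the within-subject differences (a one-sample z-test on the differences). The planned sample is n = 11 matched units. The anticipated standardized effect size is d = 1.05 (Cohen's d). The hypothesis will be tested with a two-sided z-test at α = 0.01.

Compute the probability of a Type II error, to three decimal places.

Noncentrality parameter: δ = d·√n = 1.05 × √11 = 3.4825
Critical value for a two-sided test at α = 0.01: z_{α/2} = 2.576.
Power = Φ(δ − 2.576) + Φ(−δ − 2.576) = Φ(0.907) + Φ(-6.058) = 0.8177 + 0.0000 = 0.8177.
Type II error: β = 1 − power = 1 − 0.8177 = 0.1823.

β ≈ 0.182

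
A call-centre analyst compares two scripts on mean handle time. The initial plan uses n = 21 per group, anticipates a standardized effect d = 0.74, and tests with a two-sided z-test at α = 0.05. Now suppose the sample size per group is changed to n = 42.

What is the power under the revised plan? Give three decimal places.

Power ≈ 0.924

With n = 42 per group: δ = d·√(n/2) = 0.74 × √(42/2) = 3.3911. Critical value z_{0.025} = 1.960.
Revised power = Φ(δ − 1.960) + Φ(−δ − 1.960) = Φ(1.431) + Φ(-5.351) = 0.9238 + 0.0000 = 0.9238.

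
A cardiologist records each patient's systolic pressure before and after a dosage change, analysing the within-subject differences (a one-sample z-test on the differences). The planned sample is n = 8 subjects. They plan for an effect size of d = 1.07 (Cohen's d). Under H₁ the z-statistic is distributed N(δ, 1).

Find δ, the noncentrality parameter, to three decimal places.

The noncentrality parameter scales effect size by the design's sample-size factor: δ = d·√n = 1.07 × √8 = 3.0264

δ ≈ 3.026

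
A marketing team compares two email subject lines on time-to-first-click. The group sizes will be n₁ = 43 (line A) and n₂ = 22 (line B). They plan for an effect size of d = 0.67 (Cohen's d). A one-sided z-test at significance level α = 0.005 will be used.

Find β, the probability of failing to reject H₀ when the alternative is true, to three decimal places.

Noncentrality parameter: δ = d / √(1/n₁ + 1/n₂) = 0.67 / √(1/43 + 1/22) = 2.5560
One-sided α = 0.005 → critical value z_{0.005} = 2.576.
Power = Φ(δ − 2.576) = Φ(-0.020) = 0.4921.
Type II error: β = 1 − power = 1 − 0.4921 = 0.5079.

β ≈ 0.508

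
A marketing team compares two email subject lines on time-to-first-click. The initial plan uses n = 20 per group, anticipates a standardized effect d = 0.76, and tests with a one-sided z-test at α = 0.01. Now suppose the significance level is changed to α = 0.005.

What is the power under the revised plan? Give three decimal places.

Power ≈ 0.432

δ = d·√(n/2) = 0.76 × √(20/2) = 2.4033 (unchanged). New critical value: z_{0.005} = 2.576.
Revised power = P(Z > 2.576 − δ) = Φ(-0.172) = 0.4315.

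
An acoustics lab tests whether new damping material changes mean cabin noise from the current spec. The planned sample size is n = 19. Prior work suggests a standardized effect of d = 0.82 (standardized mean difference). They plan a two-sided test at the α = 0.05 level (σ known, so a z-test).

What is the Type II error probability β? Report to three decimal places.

β ≈ 0.053

Noncentrality parameter: δ = d·√n = 0.82 × √19 = 3.5743
Critical value for a two-sided test at α = 0.05: z_{α/2} = 1.960.
Power = Φ(δ − 1.960) + Φ(−δ − 1.960) = Φ(1.614) + Φ(-5.534) = 0.9468 + 0.0000 = 0.9468.
Type II error: β = 1 − power = 1 − 0.9468 = 0.0532.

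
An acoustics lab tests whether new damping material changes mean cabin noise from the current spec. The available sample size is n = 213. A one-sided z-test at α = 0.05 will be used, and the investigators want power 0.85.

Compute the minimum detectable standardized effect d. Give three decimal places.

Required noncentrality: δ = z_{0.05} + z_{0.15} = 1.645 + 1.036 = 2.681.
δ = d·√n ⇒ d = δ/√n = 2.681/√213 = 0.1837.

d ≈ 0.184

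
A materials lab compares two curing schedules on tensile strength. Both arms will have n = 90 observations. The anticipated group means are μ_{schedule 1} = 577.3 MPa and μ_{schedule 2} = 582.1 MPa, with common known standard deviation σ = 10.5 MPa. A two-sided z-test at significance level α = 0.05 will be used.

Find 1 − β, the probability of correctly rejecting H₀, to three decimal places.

Power ≈ 0.866

Standardized effect: d = |μ_{schedule 1} − μ_{schedule 2}| / σ = |577.3 − 582.1| / 10.5 = 0.4571
Noncentrality parameter: δ = d·√(n/2) = 0.4571 × √(90/2) = 3.0666
Critical value for a two-sided test at α = 0.05: z_{α/2} = 1.960.
Power = Φ(δ − 1.960) + Φ(−δ − 1.960) = Φ(1.107) + Φ(-5.027) = 0.8658 + 0.0000 = 0.8658.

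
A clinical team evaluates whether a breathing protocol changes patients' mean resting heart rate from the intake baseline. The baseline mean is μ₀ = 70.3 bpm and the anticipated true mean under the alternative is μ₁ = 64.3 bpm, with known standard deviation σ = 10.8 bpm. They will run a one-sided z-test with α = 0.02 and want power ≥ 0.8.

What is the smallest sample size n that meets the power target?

n = 28

Standardized effect: d = |μ₁ − μ₀| / σ = |64.3 − 70.3| / 10.8 = 0.5556
For power 0.8 need Φ(δ − z_{0.02}) = 0.8, so δ = z_{0.02} + z_{0.20} = 2.054 + 0.842 = 2.895.
δ = d·√n ⇒ n = (δ/d)² = (2.895 / 0.5556)² = 27.16.
Round up to the next whole unit.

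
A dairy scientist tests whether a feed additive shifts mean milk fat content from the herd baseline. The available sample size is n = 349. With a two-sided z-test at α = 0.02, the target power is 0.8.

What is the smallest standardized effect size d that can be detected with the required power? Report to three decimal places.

Required noncentrality: δ = z_{0.01} + z_{0.20} = 2.326 + 0.842 = 3.168.
(Lower-tail contribution to power is negligible for δ > 0.)
δ = d·√n ⇒ d = δ/√n = 3.168/√349 = 0.1696.

d ≈ 0.170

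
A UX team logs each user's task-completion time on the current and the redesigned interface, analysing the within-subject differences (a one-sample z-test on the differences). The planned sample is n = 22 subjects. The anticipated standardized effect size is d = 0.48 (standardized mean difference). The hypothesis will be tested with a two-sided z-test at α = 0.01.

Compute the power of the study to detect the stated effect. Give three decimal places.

Power ≈ 0.373

Noncentrality parameter: δ = d·√n = 0.48 × √22 = 2.2514
Critical value for a two-sided test at α = 0.01: z_{α/2} = 2.576.
Power = Φ(δ − 2.576) + Φ(−δ − 2.576) = Φ(-0.324) + Φ(-4.827) = 0.3728 + 0.0000 = 0.3728.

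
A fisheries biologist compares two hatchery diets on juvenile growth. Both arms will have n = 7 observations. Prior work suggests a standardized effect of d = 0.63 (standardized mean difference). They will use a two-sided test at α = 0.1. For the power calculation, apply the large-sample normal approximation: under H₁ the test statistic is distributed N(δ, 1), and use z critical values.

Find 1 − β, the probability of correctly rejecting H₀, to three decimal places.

Power ≈ 0.323

Noncentrality parameter: δ = d·√(n/2) = 0.63 × √(7/2) = 1.1786
Two-sided α = 0.1 → critical value z_{0.05} = 1.645.
Power = Φ(δ − 1.645) + Φ(−δ − 1.645) = Φ(-0.466) + Φ(-2.823) = 0.3205 + 0.0024 = 0.3229.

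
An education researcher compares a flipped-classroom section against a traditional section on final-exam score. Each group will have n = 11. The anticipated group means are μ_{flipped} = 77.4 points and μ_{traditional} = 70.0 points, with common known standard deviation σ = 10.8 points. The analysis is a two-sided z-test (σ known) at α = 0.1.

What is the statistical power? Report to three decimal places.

Standardized effect: d = |μ_{flipped} − μ_{traditional}| / σ = |77.4 − 70.0| / 10.8 = 0.6852
Noncentrality parameter: δ = d·√(n/2) = 0.6852 × √(11/2) = 1.6069
Two-sided α = 0.1 → critical value z_{0.05} = 1.645.
Power = Φ(δ − 1.645) + Φ(−δ − 1.645) = Φ(-0.038) + Φ(-3.252) = 0.4849 + 0.0006 = 0.4854.

Power ≈ 0.485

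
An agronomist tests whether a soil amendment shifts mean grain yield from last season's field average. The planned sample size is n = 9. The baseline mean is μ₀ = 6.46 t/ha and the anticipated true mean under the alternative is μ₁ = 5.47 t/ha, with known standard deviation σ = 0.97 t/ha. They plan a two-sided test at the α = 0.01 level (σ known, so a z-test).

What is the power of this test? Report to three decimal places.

Standardized effect: d = |μ₁ − μ₀| / σ = |5.47 − 6.46| / 0.97 = 1.0206
Noncentrality parameter: δ = d·√n = 1.0206 × √9 = 3.0619
Two-sided α = 0.01 → critical value z_{0.005} = 2.576.
Power = Φ(δ − 2.576) + Φ(−δ − 2.576) = Φ(0.486) + Φ(-5.638) = 0.6865 + 0.0000 = 0.6865.

Power ≈ 0.687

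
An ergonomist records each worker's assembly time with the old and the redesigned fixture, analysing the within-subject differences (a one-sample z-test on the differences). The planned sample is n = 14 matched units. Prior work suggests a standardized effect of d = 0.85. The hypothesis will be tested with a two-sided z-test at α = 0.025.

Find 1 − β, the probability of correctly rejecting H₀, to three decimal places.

Noncentrality parameter: δ = d·√n = 0.85 × √14 = 3.1804
Critical value for a two-sided test at α = 0.025: z_{α/2} = 2.241.
Power = Φ(δ − 2.241) + Φ(−δ − 2.241) = Φ(0.939) + Φ(-5.422) = 0.8261 + 0.0000 = 0.8261.

Power ≈ 0.826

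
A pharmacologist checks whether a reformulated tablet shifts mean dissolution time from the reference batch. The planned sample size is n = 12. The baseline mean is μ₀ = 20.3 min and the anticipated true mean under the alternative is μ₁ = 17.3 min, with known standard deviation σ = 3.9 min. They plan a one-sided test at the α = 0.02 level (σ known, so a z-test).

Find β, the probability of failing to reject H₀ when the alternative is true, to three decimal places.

β ≈ 0.271

Standardized effect: d = |μ₁ − μ₀| / σ = |17.3 − 20.3| / 3.9 = 0.7692
Noncentrality parameter: δ = d·√n = 0.7692 × √12 = 2.6647
Critical value for a one-sided test at α = 0.02: z_α = 2.054.
Power = P(Z > 2.054 − δ) = Φ(0.611) = 0.7294.
Type II error: β = 1 − power = 1 − 0.7294 = 0.2706.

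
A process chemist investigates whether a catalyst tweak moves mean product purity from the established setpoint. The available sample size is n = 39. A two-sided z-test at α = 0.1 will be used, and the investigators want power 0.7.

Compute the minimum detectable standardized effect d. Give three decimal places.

d ≈ 0.347

Need Φ(δ − 1.645) = 0.7, so δ = 1.645 + 0.524 = 2.169.
(The second rejection-region term Φ(−δ − z_{α/2}) is negligible and dropped.)
δ = d·√n ⇒ d = δ/√n = 2.169/√39 = 0.3474.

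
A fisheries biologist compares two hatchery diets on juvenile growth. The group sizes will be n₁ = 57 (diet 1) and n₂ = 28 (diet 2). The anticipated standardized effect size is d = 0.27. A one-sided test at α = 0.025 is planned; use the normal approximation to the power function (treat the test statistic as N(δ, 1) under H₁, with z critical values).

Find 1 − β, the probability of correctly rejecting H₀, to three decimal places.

Noncentrality parameter: δ = d / √(1/n₁ + 1/n₂) = 0.27 / √(1/57 + 1/28) = 1.1700
Critical value for a one-sided test at α = 0.025: z_α = 1.960.
Power = P(Z > 1.960 − δ) = Φ(-0.790) = 0.2148.

Power ≈ 0.215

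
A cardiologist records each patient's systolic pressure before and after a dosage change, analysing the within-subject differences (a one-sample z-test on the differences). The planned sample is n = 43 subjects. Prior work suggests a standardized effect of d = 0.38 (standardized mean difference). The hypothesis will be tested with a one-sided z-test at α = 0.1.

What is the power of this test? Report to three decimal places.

Power ≈ 0.887

Noncentrality parameter: δ = d·√n = 0.38 × √43 = 2.4918
One-sided α = 0.1 → critical value z_{0.1} = 1.282.
Power = P(Z > 1.282 − δ) = Φ(1.210) = 0.8869.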